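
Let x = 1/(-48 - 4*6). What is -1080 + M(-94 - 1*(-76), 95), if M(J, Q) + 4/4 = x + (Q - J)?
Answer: -69697/72 ≈ -968.01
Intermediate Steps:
x = -1/72 (x = 1/(-48 - 24) = 1/(-72) = -1/72 ≈ -0.013889)
M(J, Q) = -73/72 + Q - J (M(J, Q) = -1 + (-1/72 + (Q - J)) = -1 + (-1/72 + Q - J) = -73/72 + Q - J)
-1080 + M(-94 - 1*(-76), 95) = -1080 + (-73/72 + 95 - (-94 - 1*(-76))) = -1080 + (-73/72 + 95 - (-94 + 76)) = -1080 + (-73/72 + 95 - 1*(-18)) = -1080 + (-73/72 + 95 + 18) = -1080 + 8063/72 = -69697/72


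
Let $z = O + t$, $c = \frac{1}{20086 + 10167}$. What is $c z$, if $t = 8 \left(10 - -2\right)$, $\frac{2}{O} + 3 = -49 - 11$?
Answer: $\frac{6046}{1905939} \approx 0.0031722$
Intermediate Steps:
$c = \frac{1}{30253} \approx 3.3055 \cdot 10^{-5}$
$O = - \frac{2}{63}$ ($O = \frac{2}{-3 - 60} = \frac{2}{-63} = 2 \left(- \frac{1}{63}\right) = - \frac{2}{63} \approx -0.031746$)
$t = 96$ ($t = 8 \left(10 + 2\right) = 8 \cdot 12 = 96$)
$z = \frac{6046}{63}$ ($z = - \frac{2}{63} + 96 = \frac{6046}{63} \approx 95.968$)
$c z = \frac{1}{30253} \cdot \frac{6046}{63} = \frac{6046}{1905939}$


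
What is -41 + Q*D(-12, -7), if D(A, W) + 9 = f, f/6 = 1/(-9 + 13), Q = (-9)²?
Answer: -1297/2 ≈ -648.50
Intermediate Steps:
Q = 81
f = 3/2 (f = 6/(-9 + 13) = 6/4 = 6*(¼) = 3/2 ≈ 1.5000)
D(A, W) = -15/2 (D(A, W) = -9 + 3/2 = -15/2)
-41 + Q*D(-12, -7) = -41 + 81*(-15/2) = -41 - 1215/2 = -1297/2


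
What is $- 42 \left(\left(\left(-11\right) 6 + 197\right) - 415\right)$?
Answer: $11928$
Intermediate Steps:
$- 42 \left(\left(\left(-11\right) 6 + 197\right) - 415\right) = - 42 \left(\left(-66 + 197\right) - 415\right) = - 42 \left(131 - 415\right) = \left(-42\right) \left(-284\right) = 11928$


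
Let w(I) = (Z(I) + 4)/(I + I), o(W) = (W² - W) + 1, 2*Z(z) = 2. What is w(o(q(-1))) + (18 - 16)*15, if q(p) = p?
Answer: 185/6 ≈ 30.833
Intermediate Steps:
Z(z) = 1 (Z(z) = (½)*2 = 1)
o(W) = 1 + W² - W
w(I) = 5/(2*I) (w(I) = (1 + 4)/(I + I) = 5/((2*I)) = 5*(1/(2*I)) = 5/(2*I))
w(o(q(-1))) + (18 - 16)*15 = 5/(2*(1 + (-1)² - 1*(-1))) + (18 - 16)*15 = 5/(2*(1 + 1 + 1)) + 2*15 = (5/2)/3 + 30 = (5/2)*(⅓) + 30 = ⅚ + 30 = 185/6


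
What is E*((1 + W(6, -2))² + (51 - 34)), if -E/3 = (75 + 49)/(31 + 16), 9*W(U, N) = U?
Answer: -22072/141 ≈ -156.54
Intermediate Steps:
W(U, N) = U/9
E = -372/47 (E = -3*(75 + 49)/(31 + 16) = -372/47 ≈ -7.9149)
E*((1 + W(6, -2))² + (51 - 34)) = -372*((1 + (⅑)*6)² + (51 - 34))/47 = -372*((1 + ⅔)² + 17)/47 = -372*((5/3)² + 17)/47 = -372*(25/9 + 17)/47 = -372/47*178/9 = -22072/141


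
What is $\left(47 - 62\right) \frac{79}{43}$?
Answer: $- \frac{1185}{43} \approx -27.558$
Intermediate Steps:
$\left(47 - 62\right) \frac{79}{43} = - 15 \cdot 79 \cdot \frac{1}{43} = \left(-15\right) \frac{79}{43} = - \frac{1185}{43}$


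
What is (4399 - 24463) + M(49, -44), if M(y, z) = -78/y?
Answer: -983214/49 ≈ -20066.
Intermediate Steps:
(4399 - 24463) + M(49, -44) = (4399 - 24463) - 78/49 = -20064 - 78*1/49 = -20064 - 78/49 = -983214/49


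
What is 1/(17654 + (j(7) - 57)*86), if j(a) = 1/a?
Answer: 7/89350 ≈ 7.8344e-5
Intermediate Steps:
1/(17654 + (j(7) - 57)*86) = 1/(17654 + (1/7 - 57)*86) = 1/(17654 + (⅐ - 57)*86) = 1/(17654 - 398/7*86) = 1/(17654 - 34228/7) = 1/(89350/7) = 7/89350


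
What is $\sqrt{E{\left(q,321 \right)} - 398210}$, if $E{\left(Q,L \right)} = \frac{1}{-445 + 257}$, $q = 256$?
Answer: $\frac{i \sqrt{3518583607}}{94} \approx 631.04 i$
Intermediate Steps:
$E{\left(Q,L \right)} = - \frac{1}{188}$ ($E{\left(Q,L \right)} = \frac{1}{-188} = - \frac{1}{188}$)
$\sqrt{E{\left(q,321 \right)} - 398210} = \sqrt{- \frac{1}{188} - 398210} = \sqrt{- \frac{74863481}{188}} = \frac{i \sqrt{3518583607}}{94}$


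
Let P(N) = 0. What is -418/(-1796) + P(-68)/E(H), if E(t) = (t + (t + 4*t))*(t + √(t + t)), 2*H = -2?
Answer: 209/898 ≈ 0.23274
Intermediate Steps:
H = -1 (H = (½)*(-2) = -1)
E(t) = 6*t*(t + √2*√t) (E(t) = (t + 5*t)*(t + √(2*t)) = (6*t)*(t + √2*√t) = 6*t*(t + √2*√t))
-418/(-1796) + P(-68)/E(H) = -418/(-1796) + 0/(6*(-1)² + 6*√2*(-1)^(3/2)) = -418*(-1/1796) + 0/(6*1 + 6*√2*(-I)) = 209/898 + 0/(6 - 6*I*√2) = 209/898 + 0 = 209/898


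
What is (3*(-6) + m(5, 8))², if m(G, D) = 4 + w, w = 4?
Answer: 100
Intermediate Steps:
m(G, D) = 8 (m(G, D) = 4 + 4 = 8)
(3*(-6) + m(5, 8))² = (3*(-6) + 8)² = (-18 + 8)² = (-10)² = 100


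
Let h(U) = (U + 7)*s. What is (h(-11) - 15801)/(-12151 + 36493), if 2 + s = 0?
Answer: -15793/24342 ≈ -0.64880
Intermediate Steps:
s = -2 (s = -2 + 0 = -2)
h(U) = -14 - 2*U (h(U) = (U + 7)*(-2) = (7 + U)*(-2) = -14 - 2*U)
(h(-11) - 15801)/(-12151 + 36493) = ((-14 - 2*(-11)) - 15801)/(-12151 + 36493) = ((-14 + 22) - 15801)/24342 = (8 - 15801)*(1/24342) = -15793*1/24342 = -15793/24342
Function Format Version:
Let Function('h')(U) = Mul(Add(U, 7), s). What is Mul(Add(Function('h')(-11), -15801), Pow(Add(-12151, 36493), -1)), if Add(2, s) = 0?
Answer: Rational(-15793, 24342) ≈ -0.64880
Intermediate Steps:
s = -2 (s = Add(-2, 0) = -2)
Function('h')(U) = Add(-14, Mul(-2, U)) (Function('h')(U) = Mul(Add(U, 7), -2) = Mul(Add(7, U), -2) = Add(-14, Mul(-2, U)))
Mul(Add(Function('h')(-11), -15801), Pow(Add(-12151, 36493), -1)) = Mul(Add(Add(-14, Mul(-2, -11)), -15801), Pow(Add(-12151, 36493), -1)) = Mul(Add(Add(-14, 22), -15801), Pow(24342, -1)) = Mul(Add(8, -15801), Rational(1, 24342)) = Mul(-15793, Rational(1, 24342)) = Rational(-15793, 24342)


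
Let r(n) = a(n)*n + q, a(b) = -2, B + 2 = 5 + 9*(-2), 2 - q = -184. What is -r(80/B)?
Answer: -590/3 ≈ -196.67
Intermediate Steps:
q = 186 (q = 2 - 1*(-184) = 2 + 184 = 186)
B = -15 (B = -2 + (5 + 9*(-2)) = -2 + (5 - 18) = -2 - 13 = -15)
r(n) = 186 - 2*n (r(n) = -2*n + 186 = 186 - 2*n)
-r(80/B) = -(186 - 160/(-15)) = -(186 - 160*(-1)/15) = -(186 - 2*(-16/3)) = -(186 + 32/3) = -1*590/3 = -590/3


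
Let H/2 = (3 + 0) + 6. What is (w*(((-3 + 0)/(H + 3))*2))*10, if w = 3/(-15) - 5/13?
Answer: 152/91 ≈ 1.6703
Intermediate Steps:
H = 18 (H = 2*((3 + 0) + 6) = 2*(3 + 6) = 2*9 = 18)
w = -38/65 (w = 3*(-1/15) - 5*1/13 = -1/5 - 5/13 = -38/65 ≈ -0.58462)
(w*(((-3 + 0)/(H + 3))*2))*10 = -38*(-3 + 0)/(18 + 3)*2/65*10 = -38*(-3/21)*2/65*10 = -38*(-3*1/21)*2/65*10 = -(-38)*2/455*10 = -38/65*(-2/7)*10 = (76/455)*10 = 152/91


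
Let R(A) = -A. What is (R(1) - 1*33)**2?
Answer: 1156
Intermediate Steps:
(R(1) - 1*33)**2 = (-1*1 - 1*33)**2 = (-1 - 33)**2 = (-34)**2 = 1156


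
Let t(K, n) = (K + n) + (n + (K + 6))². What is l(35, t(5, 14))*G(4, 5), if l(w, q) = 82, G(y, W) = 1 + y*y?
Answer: 1394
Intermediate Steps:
t(K, n) = K + n + (6 + K + n)² (t(K, n) = (K + n) + (n + (6 + K))² = (K + n) + (6 + K + n)² = K + n + (6 + K + n)²)
G(y, W) = 1 + y²
l(35, t(5, 14))*G(4, 5) = 82*(1 + 4²) = 82*(1 + 16) = 82*17 = 1394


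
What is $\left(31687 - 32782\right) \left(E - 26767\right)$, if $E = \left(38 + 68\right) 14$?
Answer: $27684885$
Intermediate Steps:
$E = 1484$ ($E = 106 \cdot 14 = 1484$)
$\left(31687 - 32782\right) \left(E - 26767\right) = \left(31687 - 32782\right) \left(1484 - 26767\right) = \left(-1095\right) \left(-25283\right) = 27684885$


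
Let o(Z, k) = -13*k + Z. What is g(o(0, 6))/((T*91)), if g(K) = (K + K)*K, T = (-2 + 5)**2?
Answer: 104/7 ≈ 14.857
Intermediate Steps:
o(Z, k) = Z - 13*k
T = 9 (T = 3**2 = 9)
g(K) = 2*K**2 (g(K) = (2*K)*K = 2*K**2)
g(o(0, 6))/((T*91)) = (2*(0 - 13*6)**2)/((9*91)) = (2*(0 - 78)**2)/819 = (2*(-78)**2)*(1/819) = (2*6084)*(1/819) = 12168*(1/819) = 104/7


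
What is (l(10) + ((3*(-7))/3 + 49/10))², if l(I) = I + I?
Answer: 32041/100 ≈ 320.41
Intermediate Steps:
l(I) = 2*I
(l(10) + ((3*(-7))/3 + 49/10))² = (2*10 + ((3*(-7))/3 + 49/10))² = (20 + (-21*⅓ + 49*(⅒)))² = (20 + (-7 + 49/10))² = (20 - 21/10)² = (179/10)² = 32041/100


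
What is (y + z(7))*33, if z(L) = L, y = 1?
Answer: 264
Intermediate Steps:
(y + z(7))*33 = (1 + 7)*33 = 8*33 = 264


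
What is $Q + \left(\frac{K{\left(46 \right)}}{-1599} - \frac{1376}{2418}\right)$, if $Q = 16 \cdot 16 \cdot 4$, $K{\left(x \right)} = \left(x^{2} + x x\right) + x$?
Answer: $\frac{50597830}{49569} \approx 1020.8$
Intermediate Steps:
$K{\left(x \right)} = x + 2 x^{2}$ ($K{\left(x \right)} = \left(x^{2} + x^{2}\right) + x = 2 x^{2} + x = x + 2 x^{2}$)
$Q = 1024$ ($Q = 256 \cdot 4 = 1024$)
$Q + \left(\frac{K{\left(46 \right)}}{-1599} - \frac{1376}{2418}\right) = 1024 + \left(\frac{46 \left(1 + 2 \cdot 46\right)}{-1599} - \frac{1376}{2418}\right) = 1024 + \left(46 \left(1 + 92\right) \left(- \frac{1}{1599}\right) - \frac{688}{1209}\right) = 1024 + \left(46 \cdot 93 \left(- \frac{1}{1599}\right) - \frac{688}{1209}\right) = 1024 + \left(4278 \left(- \frac{1}{1599}\right) - \frac{688}{1209}\right) = 1024 - \frac{160826}{49569} = \frac{50597830}{49569}$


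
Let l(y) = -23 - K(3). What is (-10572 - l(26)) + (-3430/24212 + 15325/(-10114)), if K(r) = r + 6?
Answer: -322680338830/30610021 ≈ -10542.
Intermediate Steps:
K(r) = 6 + r
l(y) = -32 (l(y) = -23 - (6 + 3) = -23 - 1*9 = -23 - 9 = -32)
(-10572 - l(26)) + (-3430/24212 + 15325/(-10114)) = (-10572 - 1*(-32)) + (-3430/24212 + 15325/(-10114)) = (-10572 + 32) + (-3430*1/24212 + 15325*(-1/10114)) = -10540 + (-1715/12106 - 15325/10114) = -10540 - 50717490/30610021 = -322680338830/30610021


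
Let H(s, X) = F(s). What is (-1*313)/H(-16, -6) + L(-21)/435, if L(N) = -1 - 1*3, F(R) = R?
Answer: 136091/6960 ≈ 19.553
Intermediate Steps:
H(s, X) = s
L(N) = -4 (L(N) = -1 - 3 = -4)
(-1*313)/H(-16, -6) + L(-21)/435 = -1*313/(-16) - 4/435 = -313*(-1/16) - 4*1/435 = 313/16 - 4/435 = 136091/6960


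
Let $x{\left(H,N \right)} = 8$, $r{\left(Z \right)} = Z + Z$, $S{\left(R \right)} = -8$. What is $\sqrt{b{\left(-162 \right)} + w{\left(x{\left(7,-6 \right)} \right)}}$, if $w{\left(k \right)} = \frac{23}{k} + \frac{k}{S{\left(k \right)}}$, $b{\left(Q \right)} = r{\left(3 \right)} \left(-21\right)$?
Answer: $\frac{i \sqrt{1986}}{4} \approx 11.141 i$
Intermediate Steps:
$r{\left(Z \right)} = 2 Z$
$b{\left(Q \right)} = -126$ ($b{\left(Q \right)} = 2 \cdot 3 \left(-21\right) = 6 \left(-21\right) = -126$)
$w{\left(k \right)} = \frac{23}{k} - \frac{k}{8}$ ($w{\left(k \right)} = \frac{23}{k} + \frac{k}{-8} = \frac{23}{k} + k \left(- \frac{1}{8}\right) = \frac{23}{k} - \frac{k}{8}$)
$\sqrt{b{\left(-162 \right)} + w{\left(x{\left(7,-6 \right)} \right)}} = \sqrt{-126 + \left(\frac{23}{8} - 1\right)} = \sqrt{-126 + \frac{15}{8}} = \sqrt{- \frac{993}{8}} = \frac{i \sqrt{1986}}{4}$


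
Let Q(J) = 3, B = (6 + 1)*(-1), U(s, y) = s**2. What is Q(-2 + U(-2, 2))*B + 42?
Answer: 21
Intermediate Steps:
B = -7 (B = 7*(-1) = -7)
Q(-2 + U(-2, 2))*B + 42 = 3*(-7) + 42 = -21 + 42 = 21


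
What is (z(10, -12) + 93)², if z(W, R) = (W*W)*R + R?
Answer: 1252161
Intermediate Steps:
z(W, R) = R + R*W² (z(W, R) = W²*R + R = R*W² + R = R + R*W²)
(z(10, -12) + 93)² = (-12*(1 + 10²) + 93)² = (-12*(1 + 100) + 93)² = (-12*101 + 93)² = (-1212 + 93)² = (-1119)² = 1252161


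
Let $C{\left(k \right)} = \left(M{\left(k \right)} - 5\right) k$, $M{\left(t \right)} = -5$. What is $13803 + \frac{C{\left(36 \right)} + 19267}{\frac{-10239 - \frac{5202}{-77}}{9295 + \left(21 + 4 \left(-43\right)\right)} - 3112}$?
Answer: $\frac{10080517769985}{730635019} \approx 13797.0$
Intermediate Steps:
$C{\left(k \right)} = - 10 k$ ($C{\left(k \right)} = \left(-5 - 5\right) k = - 10 k$)
$13803 + \frac{C{\left(36 \right)} + 19267}{\frac{-10239 - \frac{5202}{-77}}{9295 + \left(21 + 4 \left(-43\right)\right)} - 3112} = 13803 + \frac{\left(-10\right) 36 + 19267}{\frac{-10239 - \frac{5202}{-77}}{9295 + \left(21 + 4 \left(-43\right)\right)} - 3112} = 13803 + \frac{-360 + 19267}{\frac{-10239 - - \frac{5202}{77}}{9295 + \left(21 - 172\right)} - 3112} = 13803 + \frac{18907}{\frac{-10239 + \frac{5202}{77}}{9295 - 151} - 3112} = 13803 + \frac{18907}{- \frac{783201}{77 \cdot 9144} - 3112} = 13803 + \frac{18907}{\left(- \frac{783201}{77}\right) \frac{1}{9144} - 3112} = 13803 + \frac{18907}{- \frac{261067}{234696} - 3112} = 13803 + \frac{18907}{- \frac{730635019}{234696}} = 13803 + 18907 \left(- \frac{234696}{730635019}\right) = 13803 - \frac{4437397272}{730635019} = \frac{10080517769985}{730635019}$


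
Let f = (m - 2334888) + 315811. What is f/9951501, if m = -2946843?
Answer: -4965920/9951501 ≈ -0.49901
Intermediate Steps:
f = -4965920 (f = (-2946843 - 2334888) + 315811 = -5281731 + 315811 = -4965920)
f/9951501 = -4965920/9951501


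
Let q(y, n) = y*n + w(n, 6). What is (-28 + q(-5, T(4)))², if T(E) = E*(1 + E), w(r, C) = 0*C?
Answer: 16384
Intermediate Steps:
w(r, C) = 0
q(y, n) = n*y (q(y, n) = y*n + 0 = n*y + 0 = n*y)
(-28 + q(-5, T(4)))² = (-28 + (4*(1 + 4))*(-5))² = (-28 + (4*5)*(-5))² = (-28 + 20*(-5))² = (-28 - 100)² = (-128)² = 16384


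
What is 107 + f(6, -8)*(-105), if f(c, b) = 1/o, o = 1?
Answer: 2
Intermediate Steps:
f(c, b) = 1 (f(c, b) = 1/1 = 1)
107 + f(6, -8)*(-105) = 107 + 1*(-105) = 107 - 105 = 2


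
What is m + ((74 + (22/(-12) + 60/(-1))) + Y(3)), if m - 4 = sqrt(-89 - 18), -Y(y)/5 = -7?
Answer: 307/6 + I*sqrt(107) ≈ 51.167 + 10.344*I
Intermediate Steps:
Y(y) = 35 (Y(y) = -5*(-7) = 35)
m = 4 + I*sqrt(107) (m = 4 + sqrt(-89 - 18) = 4 + sqrt(-107) = 4 + I*sqrt(107) ≈ 4.0 + 10.344*I)
m + ((74 + (22/(-12) + 60/(-1))) + Y(3)) = (4 + I*sqrt(107)) + ((74 + (22/(-12) + 60/(-1))) + 35) = (4 + I*sqrt(107)) + ((74 + (22*(-1/12) + 60*(-1))) + 35) = (4 + I*sqrt(107)) + ((74 + (-11/6 - 60)) + 35) = (4 + I*sqrt(107)) + ((74 - 371/6) + 35) = (4 + I*sqrt(107)) + (73/6 + 35) = (4 + I*sqrt(107)) + 283/6 = 307/6 + I*sqrt(107)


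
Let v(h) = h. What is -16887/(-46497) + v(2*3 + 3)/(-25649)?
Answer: 144238730/397533851 ≈ 0.36283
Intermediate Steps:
-16887/(-46497) + v(2*3 + 3)/(-25649) = -16887/(-46497) + (2*3 + 3)/(-25649) = -16887*(-1/46497) + (6 + 3)*(-1/25649) = 5629/15499 + 9*(-1/25649) = 5629/15499 - 9/25649 = 144238730/397533851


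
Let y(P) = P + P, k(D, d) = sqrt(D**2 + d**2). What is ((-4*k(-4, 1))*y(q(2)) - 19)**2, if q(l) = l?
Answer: 4713 + 608*sqrt(17) ≈ 7219.9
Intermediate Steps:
y(P) = 2*P
((-4*k(-4, 1))*y(q(2)) - 19)**2 = ((-4*sqrt((-4)**2 + 1**2))*(2*2) - 19)**2 = (-4*sqrt(16 + 1)*4 - 19)**2 = (-4*sqrt(17)*4 - 19)**2 = (-16*sqrt(17) - 19)**2 = (-19 - 16*sqrt(17))**2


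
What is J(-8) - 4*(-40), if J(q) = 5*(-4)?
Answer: 140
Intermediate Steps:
J(q) = -20
J(-8) - 4*(-40) = -20 - 4*(-40) = -20 + 160 = 140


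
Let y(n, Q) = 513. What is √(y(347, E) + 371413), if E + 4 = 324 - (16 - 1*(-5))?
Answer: √371926 ≈ 609.86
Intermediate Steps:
E = 299 (E = -4 + (324 - (16 - 1*(-5))) = -4 + (324 - (16 + 5)) = -4 + (324 - 1*21) = -4 + (324 - 21) = -4 + 303 = 299)
√(y(347, E) + 371413) = √(513 + 371413) = √371926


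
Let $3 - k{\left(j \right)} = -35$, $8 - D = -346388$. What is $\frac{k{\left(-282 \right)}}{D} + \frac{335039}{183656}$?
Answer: $\frac{29015787093}{15904425944} \approx 1.8244$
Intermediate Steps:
$D = 346396$ ($D = 8 - -346388 = 8 + 346388 = 346396$)
$k{\left(j \right)} = 38$ ($k{\left(j \right)} = 3 - -35 = 3 + 35 = 38$)
$\frac{k{\left(-282 \right)}}{D} + \frac{335039}{183656} = \frac{38}{346396} + \frac{335039}{183656} = 38 \cdot \frac{1}{346396} + 335039 \cdot \frac{1}{183656} = \frac{19}{173198} + \frac{335039}{183656} = \frac{29015787093}{15904425944}$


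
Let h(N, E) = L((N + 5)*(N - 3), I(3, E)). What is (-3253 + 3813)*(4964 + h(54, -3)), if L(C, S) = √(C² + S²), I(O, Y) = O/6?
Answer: 2779840 + 1400*√1448653 ≈ 4.4649e+6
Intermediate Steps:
I(O, Y) = O/6 (I(O, Y) = O*(⅙) = O/6)
h(N, E) = √(¼ + (-3 + N)²*(5 + N)²) (h(N, E) = √(((N + 5)*(N - 3))² + ((⅙)*3)²) = √(((5 + N)*(-3 + N))² + (½)²) = √(((-3 + N)*(5 + N))² + ¼) = √((-3 + N)²*(5 + N)² + ¼) = √(¼ + (-3 + N)²*(5 + N)²))
(-3253 + 3813)*(4964 + h(54, -3)) = (-3253 + 3813)*(4964 + √(1 + 4*(-15 + 54² + 2*54)²)/2) = 560*(4964 + √(1 + 4*(-15 + 2916 + 108)²)/2) = 560*(4964 + √(1 + 4*3009²)/2) = 560*(4964 + √(1 + 4*9054081)/2) = 560*(4964 + √(1 + 36216324)/2) = 560*(4964 + √36216325/2) = 560*(4964 + (5*√1448653)/2) = 560*(4964 + 5*√1448653/2) = 2779840 + 1400*√1448653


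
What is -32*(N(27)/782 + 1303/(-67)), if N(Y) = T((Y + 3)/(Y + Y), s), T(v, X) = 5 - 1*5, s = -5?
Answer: 41696/67 ≈ 622.33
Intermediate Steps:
T(v, X) = 0 (T(v, X) = 5 - 5 = 0)
N(Y) = 0
-32*(N(27)/782 + 1303/(-67)) = -32*(0/782 + 1303/(-67)) = -32*(0*(1/782) + 1303*(-1/67)) = -32*(0 - 1303/67) = -32*(-1303/67) = 41696/67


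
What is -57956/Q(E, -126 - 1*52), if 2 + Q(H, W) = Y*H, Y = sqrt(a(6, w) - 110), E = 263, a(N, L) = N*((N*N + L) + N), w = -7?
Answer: -14489/657 ≈ -22.053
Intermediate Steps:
a(N, L) = N*(L + N + N**2) (a(N, L) = N*((N**2 + L) + N) = N*((L + N**2) + N) = N*(L + N + N**2))
Y = 10 (Y = sqrt(6*(-7 + 6 + 6**2) - 110) = sqrt(6*(-7 + 6 + 36) - 110) = sqrt(6*35 - 110) = sqrt(210 - 110) = sqrt(100) = 10)
Q(H, W) = -2 + 10*H
-57956/Q(E, -126 - 1*52) = -57956/(-2 + 10*263) = -57956/(-2 + 2630) = -57956/2628 = -57956*1/2628 = -14489/657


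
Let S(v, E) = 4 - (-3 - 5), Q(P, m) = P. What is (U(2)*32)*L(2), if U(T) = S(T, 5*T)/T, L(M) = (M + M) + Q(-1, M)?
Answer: 576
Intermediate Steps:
S(v, E) = 12 (S(v, E) = 4 - 1*(-8) = 4 + 8 = 12)
L(M) = -1 + 2*M (L(M) = (M + M) - 1 = 2*M - 1 = -1 + 2*M)
U(T) = 12/T
(U(2)*32)*L(2) = ((12/2)*32)*(-1 + 2*2) = ((12*(1/2))*32)*(-1 + 4) = (6*32)*3 = 192*3 = 576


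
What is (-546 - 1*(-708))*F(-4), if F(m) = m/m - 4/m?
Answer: 324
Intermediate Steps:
F(m) = 1 - 4/m
(-546 - 1*(-708))*F(-4) = (-546 - 1*(-708))*((-4 - 4)/(-4)) = (-546 + 708)*(-¼*(-8)) = 162*2 = 324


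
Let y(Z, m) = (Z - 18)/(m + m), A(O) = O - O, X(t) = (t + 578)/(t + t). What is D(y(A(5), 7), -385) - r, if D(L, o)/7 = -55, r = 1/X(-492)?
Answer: -16063/43 ≈ -373.56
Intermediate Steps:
X(t) = (578 + t)/(2*t) (X(t) = (578 + t)/((2*t)) = (578 + t)*(1/(2*t)) = (578 + t)/(2*t))
A(O) = 0
y(Z, m) = (-18 + Z)/(2*m) (y(Z, m) = (-18 + Z)/((2*m)) = (-18 + Z)*(1/(2*m)) = (-18 + Z)/(2*m))
r = -492/43 (r = 1/((½)*(578 - 492)/(-492)) = 1/((½)*(-1/492)*86) = 1/(-43/492) = -492/43 ≈ -11.442)
D(L, o) = -385 (D(L, o) = 7*(-55) = -385)
D(y(A(5), 7), -385) - r = -385 - 1*(-492/43) = -385 + 492/43 = -16063/43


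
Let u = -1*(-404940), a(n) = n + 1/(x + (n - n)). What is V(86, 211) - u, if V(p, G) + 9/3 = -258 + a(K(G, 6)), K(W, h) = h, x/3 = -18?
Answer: -21880531/54 ≈ -4.0520e+5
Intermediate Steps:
x = -54 (x = 3*(-18) = -54)
a(n) = -1/54 + n (a(n) = n + 1/(-54 + (n - n)) = n + 1/(-54 + 0) = n + 1/(-54) = n - 1/54 = -1/54 + n)
u = 404940
V(p, G) = -13771/54 (V(p, G) = -3 + (-258 + (-1/54 + 6)) = -3 + (-258 + 323/54) = -3 - 13609/54 = -13771/54)
V(86, 211) - u = -13771/54 - 1*404940 = -13771/54 - 404940 = -21880531/54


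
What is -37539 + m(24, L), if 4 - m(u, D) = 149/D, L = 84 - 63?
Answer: -788384/21 ≈ -37542.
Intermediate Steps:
L = 21
m(u, D) = 4 - 149/D
-37539 + m(24, L) = -37539 + (4 - 149/21) = -37539 - 65/21 = -788384/21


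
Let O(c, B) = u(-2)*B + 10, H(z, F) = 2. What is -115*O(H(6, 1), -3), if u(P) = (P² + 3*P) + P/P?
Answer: -1495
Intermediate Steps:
u(P) = 1 + P² + 3*P (u(P) = (P² + 3*P) + 1 = 1 + P² + 3*P)
O(c, B) = 10 - B (O(c, B) = (1 + (-2)² + 3*(-2))*B + 10 = (1 + 4 - 6)*B + 10 = -B + 10 = 10 - B)
-115*O(H(6, 1), -3) = -115*(10 - 1*(-3)) = -115*(10 + 3) = -115*13 = -1495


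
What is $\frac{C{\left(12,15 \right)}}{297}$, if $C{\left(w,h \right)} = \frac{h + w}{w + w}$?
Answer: $\frac{1}{264} \approx 0.0037879$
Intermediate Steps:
$C{\left(w,h \right)} = \frac{h + w}{2 w}$
$\frac{C{\left(12,15 \right)}}{297} = \frac{\frac{1}{2} \cdot \frac{1}{12} \left(15 + 12\right)}{297} = \frac{1}{2} \cdot \frac{1}{12} \cdot 27 \cdot \frac{1}{297} = \frac{9}{8} \cdot \frac{1}{297} = \frac{1}{264}$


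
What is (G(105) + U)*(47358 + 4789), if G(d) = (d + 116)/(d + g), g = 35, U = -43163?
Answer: -315103410053/140 ≈ -2.2507e+9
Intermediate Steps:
G(d) = (116 + d)/(35 + d) (G(d) = (d + 116)/(d + 35) = (116 + d)/(35 + d))
(G(105) + U)*(47358 + 4789) = ((116 + 105)/(35 + 105) - 43163)*(47358 + 4789) = (221/140 - 43163)*52147 = -6042599/140*52147 = -315103410053/140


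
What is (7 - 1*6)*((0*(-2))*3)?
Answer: 0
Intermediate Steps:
(7 - 1*6)*((0*(-2))*3) = (7 - 6)*(0*3) = 1*0 = 0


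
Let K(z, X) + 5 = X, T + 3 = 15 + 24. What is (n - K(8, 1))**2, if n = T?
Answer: 1600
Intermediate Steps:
T = 36 (T = -3 + (15 + 24) = -3 + 39 = 36)
K(z, X) = -5 + X
n = 36
(n - K(8, 1))**2 = (36 - (-5 + 1))**2 = (36 - 1*(-4))**2 = (36 + 4)**2 = 40**2 = 1600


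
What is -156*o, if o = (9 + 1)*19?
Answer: -29640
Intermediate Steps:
o = 190 (o = 10*19 = 190)
-156*o = -156*190 = -29640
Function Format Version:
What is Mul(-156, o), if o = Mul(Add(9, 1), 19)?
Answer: -29640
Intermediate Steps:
o = 190 (o = Mul(10, 19) = 190)
Mul(-156, o) = Mul(-156, 190) = -29640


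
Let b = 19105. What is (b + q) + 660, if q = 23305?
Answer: 43070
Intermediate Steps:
(b + q) + 660 = (19105 + 23305) + 660 = 42410 + 660 = 43070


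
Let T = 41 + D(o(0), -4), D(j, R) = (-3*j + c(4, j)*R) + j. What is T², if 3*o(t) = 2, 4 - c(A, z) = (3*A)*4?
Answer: 418609/9 ≈ 46512.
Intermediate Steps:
c(A, z) = 4 - 12*A (c(A, z) = 4 - 3*A*4 = 4 - 12*A)
o(t) = ⅔ (o(t) = (⅓)*2 = ⅔)
D(j, R) = -44*R - 2*j (D(j, R) = (-3*j + (4 - 12*4)*R) + j = (-3*j + (4 - 48)*R) + j = (-3*j - 44*R) + j = (-44*R - 3*j) + j = -44*R - 2*j)
T = 647/3 (T = 41 + (-44*(-4) - 2*⅔) = 41 + (176 - 4/3) = 41 + 524/3 = 647/3 ≈ 215.67)
T² = (647/3)² = 418609/9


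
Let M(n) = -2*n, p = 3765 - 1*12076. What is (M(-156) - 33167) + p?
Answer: -41166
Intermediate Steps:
p = -8311 (p = 3765 - 12076 = -8311)
(M(-156) - 33167) + p = (-2*(-156) - 33167) - 8311 = (312 - 33167) - 8311 = -32855 - 8311 = -41166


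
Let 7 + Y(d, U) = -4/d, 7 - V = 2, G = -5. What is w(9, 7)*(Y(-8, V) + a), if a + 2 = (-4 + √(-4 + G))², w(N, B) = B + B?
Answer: -21 - 336*I ≈ -21.0 - 336.0*I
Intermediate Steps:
w(N, B) = 2*B
V = 5 (V = 7 - 1*2 = 7 - 2 = 5)
Y(d, U) = -7 - 4/d
a = -2 + (-4 + 3*I)² (a = -2 + (-4 + √(-4 - 5))² = -2 + (-4 + √(-9))² = -2 + (-4 + 3*I)² ≈ 5.0 - 24.0*I)
w(9, 7)*(Y(-8, V) + a) = (2*7)*((-7 - 4/(-8)) + (5 - 24*I)) = 14*((-7 - 4*(-⅛)) + (5 - 24*I)) = 14*((-7 + ½) + (5 - 24*I)) = 14*(-13/2 + (5 - 24*I)) = 14*(-3/2 - 24*I) = -21 - 336*I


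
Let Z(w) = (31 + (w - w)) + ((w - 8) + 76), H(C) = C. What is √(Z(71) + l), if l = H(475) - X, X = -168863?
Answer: 2*√42377 ≈ 411.71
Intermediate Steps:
l = 169338 (l = 475 - 1*(-168863) = 475 + 168863 = 169338)
Z(w) = 99 + w (Z(w) = (31 + 0) + ((-8 + w) + 76) = 31 + (68 + w) = 99 + w)
√(Z(71) + l) = √((99 + 71) + 169338) = √(170 + 169338) = √169508 = 2*√42377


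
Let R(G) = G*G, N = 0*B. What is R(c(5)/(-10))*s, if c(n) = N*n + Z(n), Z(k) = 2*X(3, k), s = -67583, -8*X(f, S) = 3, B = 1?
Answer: -608247/1600 ≈ -380.15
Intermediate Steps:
X(f, S) = -3/8 (X(f, S) = -⅛*3 = -3/8)
Z(k) = -¾ (Z(k) = 2*(-3/8) = -¾)
N = 0 (N = 0*1 = 0)
c(n) = -¾ (c(n) = 0*n - ¾ = 0 - ¾ = -¾)
R(G) = G²
R(c(5)/(-10))*s = (-¾/(-10))²*(-67583) = (-¾*(-⅒))²*(-67583) = (3/40)²*(-67583) = (9/1600)*(-67583) = -608247/1600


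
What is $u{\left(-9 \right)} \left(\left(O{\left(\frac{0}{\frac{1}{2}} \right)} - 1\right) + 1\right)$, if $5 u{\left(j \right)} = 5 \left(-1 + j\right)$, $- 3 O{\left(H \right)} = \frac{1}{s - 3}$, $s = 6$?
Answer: $\frac{10}{9} \approx 1.1111$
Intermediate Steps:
$O{\left(H \right)} = - \frac{1}{9}$ ($O{\left(H \right)} = - \frac{1}{3 \left(6 - 3\right)} = - \frac{1}{3 \cdot 3} = \left(- \frac{1}{3}\right) \frac{1}{3} = - \frac{1}{9}$)
$u{\left(j \right)} = -1 + j$ ($u{\left(j \right)} = \frac{5 \left(-1 + j\right)}{5} = \frac{-5 + 5 j}{5} = -1 + j$)
$u{\left(-9 \right)} \left(\left(O{\left(\frac{0}{\frac{1}{2}} \right)} - 1\right) + 1\right) = \left(-1 - 9\right) \left(\left(- \frac{1}{9} - 1\right) + 1\right) = - 10 \left(- \frac{10}{9} + 1\right) = \left(-10\right) \left(- \frac{1}{9}\right) = \frac{10}{9}$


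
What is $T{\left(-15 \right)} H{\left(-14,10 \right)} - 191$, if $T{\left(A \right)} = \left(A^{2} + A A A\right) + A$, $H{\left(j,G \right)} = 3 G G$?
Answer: $-949691$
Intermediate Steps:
$H{\left(j,G \right)} = 3 G^{2}$
$T{\left(A \right)} = A + A^{2} + A^{3}$ ($T{\left(A \right)} = \left(A^{2} + A^{2} A\right) + A = \left(A^{2} + A^{3}\right) + A = A + A^{2} + A^{3}$)
$T{\left(-15 \right)} H{\left(-14,10 \right)} - 191 = - 15 \left(1 - 15 + \left(-15\right)^{2}\right) 3 \cdot 10^{2} - 191 = - 15 \left(1 - 15 + 225\right) 3 \cdot 100 - 191 = \left(-15\right) 211 \cdot 300 - 191 = \left(-3165\right) 300 - 191 = -949500 - 191 = -949691$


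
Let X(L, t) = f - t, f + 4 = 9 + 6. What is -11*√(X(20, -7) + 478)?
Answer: -44*√31 ≈ -244.98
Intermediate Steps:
f = 11 (f = -4 + (9 + 6) = -4 + 15 = 11)
X(L, t) = 11 - t
-11*√(X(20, -7) + 478) = -11*√((11 - 1*(-7)) + 478) = -11*√((11 + 7) + 478) = -11*√(18 + 478) = -44*√31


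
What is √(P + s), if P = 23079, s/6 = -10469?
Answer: 3*I*√4415 ≈ 199.34*I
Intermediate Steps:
s = -62814 (s = 6*(-10469) = -62814)
√(P + s) = √(23079 - 62814) = √(-39735) = 3*I*√4415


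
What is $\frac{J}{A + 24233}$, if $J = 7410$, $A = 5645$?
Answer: $\frac{3705}{14939} \approx 0.24801$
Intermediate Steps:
$\frac{J}{A + 24233} = \frac{7410}{5645 + 24233} = \frac{7410}{29878} = 7410 \cdot \frac{1}{29878} = \frac{3705}{14939}$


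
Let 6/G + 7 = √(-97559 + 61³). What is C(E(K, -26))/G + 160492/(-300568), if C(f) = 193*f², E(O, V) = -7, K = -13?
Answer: -1243641499/112713 + 9457*√129422/6 ≈ 5.5600e+5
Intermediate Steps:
G = 6/(-7 + √129422) (G = 6/(-7 + √(-97559 + 61³)) = 6/(-7 + √(-97559 + 226981)) = 6/(-7 + √129422) ≈ 0.017009)
C(E(K, -26))/G + 160492/(-300568) = (193*(-7)²)/(42/129373 + 6*√129422/129373) + 160492/(-300568) = (193*49)/(42/129373 + 6*√129422/129373) + 160492*(-1/300568) = 9457/(42/129373 + 6*√129422/129373) - 40123/75142 = -40123/75142 + 9457/(42/129373 + 6*√129422/129373)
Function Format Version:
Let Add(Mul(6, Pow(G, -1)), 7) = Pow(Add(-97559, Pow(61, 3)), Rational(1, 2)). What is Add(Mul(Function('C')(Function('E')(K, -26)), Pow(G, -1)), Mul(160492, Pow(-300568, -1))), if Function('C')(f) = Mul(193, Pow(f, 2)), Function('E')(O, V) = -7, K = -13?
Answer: Add(Rational(-1243641499, 112713), Mul(Rational(9457, 6), Pow(129422, Rational(1, 2)))) ≈ 5.5600e+5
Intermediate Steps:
G = Mul(6, Pow(Add(-7, Pow(129422, Rational(1, 2))), -1)) (G = Mul(6, Pow(Add(-7, Pow(Add(-97559, Pow(61, 3)), Rational(1, 2))), -1)) = Mul(6, Pow(Add(-7, Pow(Add(-97559, 226981), Rational(1, 2))), -1)) = Mul(6, Pow(Add(-7, Pow(129422, Rational(1, 2))), -1)) ≈ 0.017009)
Add(Mul(Function('C')(Function('E')(K, -26)), Pow(G, -1)), Mul(160492, Pow(-300568, -1))) = Add(Mul(Mul(193, Pow(-7, 2)), Pow(Add(Rational(42, 129373), Mul(Rational(6, 129373), Pow(129422, Rational(1, 2)))), -1)), Mul(160492, Pow(-300568, -1))) = Add(Mul(Mul(193, 49), Pow(Add(Rational(42, 129373), Mul(Rational(6, 129373), Pow(129422, Rational(1, 2)))), -1)), Mul(160492, Rational(-1, 300568))) = Add(Mul(9457, Pow(Add(Rational(42, 129373), Mul(Rational(6, 129373), Pow(129422, Rational(1, 2)))), -1)), Rational(-40123, 75142)) = Add(Rational(-40123, 75142), Mul(9457, Pow(Add(Rational(42, 129373), Mul(Rational(6, 129373), Pow(129422, Rational(1, 2)))), -1)))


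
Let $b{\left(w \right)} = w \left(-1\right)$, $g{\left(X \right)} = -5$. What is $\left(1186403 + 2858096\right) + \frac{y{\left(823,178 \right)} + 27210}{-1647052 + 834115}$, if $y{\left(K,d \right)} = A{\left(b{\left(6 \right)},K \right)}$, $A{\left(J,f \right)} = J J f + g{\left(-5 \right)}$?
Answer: $\frac{3287922826730}{812937} \approx 4.0445 \cdot 10^{6}$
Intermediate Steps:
$b{\left(w \right)} = - w$
$A{\left(J,f \right)} = -5 + f J^{2}$ ($A{\left(J,f \right)} = J J f - 5 = J^{2} f - 5 = f J^{2} - 5 = -5 + f J^{2}$)
$y{\left(K,d \right)} = -5 + 36 K$ ($y{\left(K,d \right)} = -5 + K \left(\left(-1\right) 6\right)^{2} = -5 + K \left(-6\right)^{2} = -5 + K 36 = -5 + 36 K$)
$\left(1186403 + 2858096\right) + \frac{y{\left(823,178 \right)} + 27210}{-1647052 + 834115} = \left(1186403 + 2858096\right) + \frac{\left(-5 + 36 \cdot 823\right) + 27210}{-1647052 + 834115} = 4044499 + \frac{\left(-5 + 29628\right) + 27210}{-812937} = 4044499 + \left(29623 + 27210\right) \left(- \frac{1}{812937}\right) = 4044499 + 56833 \left(- \frac{1}{812937}\right) = 4044499 - \frac{56833}{812937} = \frac{3287922826730}{812937}$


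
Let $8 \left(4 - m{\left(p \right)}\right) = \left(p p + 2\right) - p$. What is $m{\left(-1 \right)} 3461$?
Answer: $\frac{24227}{2} \approx 12114.0$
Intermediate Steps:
$m{\left(p \right)} = \frac{15}{4} - \frac{p^{2}}{8} + \frac{p}{8}$ ($m{\left(p \right)} = 4 - \frac{\left(p p + 2\right) - p}{8} = 4 - \frac{\left(p^{2} + 2\right) - p}{8} = 4 - \frac{\left(2 + p^{2}\right) - p}{8} = 4 - \frac{2 + p^{2} - p}{8} = 4 - \left(\frac{1}{4} - \frac{p}{8} + \frac{p^{2}}{8}\right) = \frac{15}{4} - \frac{p^{2}}{8} + \frac{p}{8}$)
$m{\left(-1 \right)} 3461 = \left(\frac{15}{4} - \frac{\left(-1\right)^{2}}{8} + \frac{1}{8} \left(-1\right)\right) 3461 = \left(\frac{15}{4} - \frac{1}{8} - \frac{1}{8}\right) 3461 = \frac{7}{2} \cdot 3461 = \frac{24227}{2}$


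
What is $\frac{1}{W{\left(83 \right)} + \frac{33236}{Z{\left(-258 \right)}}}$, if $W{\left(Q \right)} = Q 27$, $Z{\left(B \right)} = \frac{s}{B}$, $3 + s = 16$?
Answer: $- \frac{13}{8545755} \approx -1.5212 \cdot 10^{-6}$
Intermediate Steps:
$s = 13$ ($s = -3 + 16 = 13$)
$Z{\left(B \right)} = \frac{13}{B}$
$W{\left(Q \right)} = 27 Q$
$\frac{1}{W{\left(83 \right)} + \frac{33236}{Z{\left(-258 \right)}}} = \frac{1}{27 \cdot 83 + \frac{33236}{13 \frac{1}{-258}}} = \frac{1}{2241 + \frac{33236}{13 \left(- \frac{1}{258}\right)}} = \frac{1}{2241 + \frac{33236}{- \frac{13}{258}}} = \frac{1}{2241 + 33236 \left(- \frac{258}{13}\right)} = \frac{1}{2241 - \frac{8574888}{13}} = \frac{1}{- \frac{8545755}{13}} = - \frac{13}{8545755}$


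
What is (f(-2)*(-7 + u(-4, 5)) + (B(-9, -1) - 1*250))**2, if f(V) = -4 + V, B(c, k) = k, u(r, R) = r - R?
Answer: 24025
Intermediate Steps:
(f(-2)*(-7 + u(-4, 5)) + (B(-9, -1) - 1*250))**2 = ((-4 - 2)*(-7 + (-4 - 1*5)) + (-1 - 1*250))**2 = (-6*(-7 + (-4 - 5)) + (-1 - 250))**2 = (-6*(-7 - 9) - 251)**2 = (-6*(-16) - 251)**2 = (96 - 251)**2 = (-155)**2 = 24025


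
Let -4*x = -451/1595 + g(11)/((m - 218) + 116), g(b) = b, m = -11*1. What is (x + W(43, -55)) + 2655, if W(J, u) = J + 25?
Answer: 44617912/16385 ≈ 2723.1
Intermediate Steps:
m = -11
W(J, u) = 25 + J
x = 1557/16385 (x = -(-451/1595 + 11/((-11 - 218) + 116))/4 = -(-451*1/1595 + 11/(-229 + 116))/4 = -(-41/145 + 11/(-113))/4 = -(-41/145 + 11*(-1/113))/4 = -(-41/145 - 11/113)/4 = -¼*(-6228/16385) = 1557/16385 ≈ 0.095026)
(x + W(43, -55)) + 2655 = (1557/16385 + (25 + 43)) + 2655 = (1557/16385 + 68) + 2655 = 1115737/16385 + 2655 = 44617912/16385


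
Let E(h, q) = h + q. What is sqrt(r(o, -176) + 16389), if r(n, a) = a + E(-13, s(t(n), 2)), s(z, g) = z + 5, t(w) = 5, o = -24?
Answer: sqrt(16210) ≈ 127.32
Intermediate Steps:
s(z, g) = 5 + z
r(n, a) = -3 + a (r(n, a) = a + (-13 + (5 + 5)) = a + (-13 + 10) = a - 3 = -3 + a)
sqrt(r(o, -176) + 16389) = sqrt((-3 - 176) + 16389) = sqrt(-179 + 16389) = sqrt(16210)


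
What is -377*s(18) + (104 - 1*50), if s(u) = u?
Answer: -6732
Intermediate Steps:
-377*s(18) + (104 - 1*50) = -377*18 + (104 - 1*50) = -6786 + (104 - 50) = -6786 + 54 = -6732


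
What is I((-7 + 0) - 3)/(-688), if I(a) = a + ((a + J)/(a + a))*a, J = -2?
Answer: 1/43 ≈ 0.023256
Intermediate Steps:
I(a) = -1 + 3*a/2 (I(a) = a + ((a - 2)/(a + a))*a = a + ((-2 + a)/((2*a)))*a = a + ((-2 + a)*(1/(2*a)))*a = a + ((-2 + a)/(2*a))*a = a + (-1 + a/2) = -1 + 3*a/2)
I((-7 + 0) - 3)/(-688) = (-1 + 3*((-7 + 0) - 3)/2)/(-688) = (-1 + 3*(-7 - 3)/2)*(-1/688) = (-1 + (3/2)*(-10))*(-1/688) = (-1 - 15)*(-1/688) = -16*(-1/688) = 1/43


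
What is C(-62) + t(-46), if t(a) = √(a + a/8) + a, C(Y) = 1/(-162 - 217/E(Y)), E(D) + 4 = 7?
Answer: -32341/703 + 3*I*√23/2 ≈ -46.004 + 7.1937*I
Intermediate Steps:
E(D) = 3 (E(D) = -4 + 7 = 3)
C(Y) = -3/703 (C(Y) = 1/(-162 - 217/3) = 1/(-703/3) = -3/703)
t(a) = a + 3*√2*√a/4 (t(a) = √(a + a*(⅛)) + a = √(a + a/8) + a = √(9*a/8) + a = 3*√2*√a/4 + a = a + 3*√2*√a/4)
C(-62) + t(-46) = -3/703 + (-46 + 3*√2*√(-46)/4) = -3/703 + (-46 + 3*√2*(I*√46)/4) = -3/703 + (-46 + 3*I*√23/2) = -32341/703 + 3*I*√23/2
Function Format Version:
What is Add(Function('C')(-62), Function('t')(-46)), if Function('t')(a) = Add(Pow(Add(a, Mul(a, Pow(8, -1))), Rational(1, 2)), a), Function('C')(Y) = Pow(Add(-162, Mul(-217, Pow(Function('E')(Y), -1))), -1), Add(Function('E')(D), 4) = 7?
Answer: Add(Rational(-32341, 703), Mul(Rational(3, 2), I, Pow(23, Rational(1, 2)))) ≈ Add(-46.004, Mul(7.1937, I))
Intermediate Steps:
Function('E')(D) = 3 (Function('E')(D) = Add(-4, 7) = 3)
Function('C')(Y) = Rational(-3, 703) (Function('C')(Y) = Pow(Add(-162, Mul(-217, Pow(3, -1))), -1) = Pow(Add(-162, Mul(-217, Rational(1, 3))), -1) = Pow(Add(-162, Rational(-217, 3)), -1) = Pow(Rational(-703, 3), -1) = Rational(-3, 703))
Function('t')(a) = Add(a, Mul(Rational(3, 4), Pow(2, Rational(1, 2)), Pow(a, Rational(1, 2)))) (Function('t')(a) = Add(Pow(Add(a, Mul(a, Rational(1, 8))), Rational(1, 2)), a) = Add(Pow(Add(a, Mul(Rational(1, 8), a)), Rational(1, 2)), a) = Add(Pow(Mul(Rational(9, 8), a), Rational(1, 2)), a) = Add(Mul(Rational(3, 4), Pow(2, Rational(1, 2)), Pow(a, Rational(1, 2))), a) = Add(a, Mul(Rational(3, 4), Pow(2, Rational(1, 2)), Pow(a, Rational(1, 2)))))
Add(Function('C')(-62), Function('t')(-46)) = Add(Rational(-3, 703), Add(-46, Mul(Rational(3, 4), Pow(2, Rational(1, 2)), Pow(-46, Rational(1, 2))))) = Add(Rational(-3, 703), Add(-46, Mul(Rational(3, 4), Pow(2, Rational(1, 2)), Mul(I, Pow(46, Rational(1, 2)))))) = Add(Rational(-3, 703), Add(-46, Mul(Rational(3, 2), I, Pow(23, Rational(1, 2))))) = Add(Rational(-32341, 703), Mul(Rational(3, 2), I, Pow(23, Rational(1, 2))))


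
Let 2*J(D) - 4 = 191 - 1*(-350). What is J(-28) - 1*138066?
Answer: -275587/2 ≈ -1.3779e+5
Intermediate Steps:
J(D) = 545/2 (J(D) = 2 + (191 - 1*(-350))/2 = 2 + (191 + 350)/2 = 2 + (½)*541 = 2 + 541/2 = 545/2)
J(-28) - 1*138066 = 545/2 - 1*138066 = 545/2 - 138066 = -275587/2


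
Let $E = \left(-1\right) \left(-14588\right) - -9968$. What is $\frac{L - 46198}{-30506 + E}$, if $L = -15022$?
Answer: $\frac{6122}{595} \approx 10.289$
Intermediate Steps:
$E = 24556$ ($E = 14588 + 9968 = 24556$)
$\frac{L - 46198}{-30506 + E} = \frac{-15022 - 46198}{-30506 + 24556} = - \frac{61220}{-5950} = \left(-61220\right) \left(- \frac{1}{5950}\right) = \frac{6122}{595}$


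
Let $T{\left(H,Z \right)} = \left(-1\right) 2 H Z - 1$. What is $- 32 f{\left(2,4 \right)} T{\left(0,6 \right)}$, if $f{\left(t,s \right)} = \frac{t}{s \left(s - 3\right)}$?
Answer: $16$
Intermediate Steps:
$T{\left(H,Z \right)} = -1 - 2 H Z$ ($T{\left(H,Z \right)} = - 2 H Z - 1 = -1 - 2 H Z$)
$f{\left(t,s \right)} = \frac{t}{s \left(-3 + s\right)}$
$- 32 f{\left(2,4 \right)} T{\left(0,6 \right)} = - 32 \frac{2}{4 \left(-3 + 4\right)} \left(-1 - 0 \cdot 6\right) = - 32 \cdot 2 \cdot \frac{1}{4} \cdot 1^{-1} \left(-1 + 0\right) = - 32 \cdot 2 \cdot \frac{1}{4} \cdot 1 \left(-1\right) = \left(-32\right) \frac{1}{2} \left(-1\right) = \left(-16\right) \left(-1\right) = 16$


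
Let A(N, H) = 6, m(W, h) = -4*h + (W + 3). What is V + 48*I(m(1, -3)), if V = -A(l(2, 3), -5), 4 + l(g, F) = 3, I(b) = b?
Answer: 762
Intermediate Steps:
m(W, h) = 3 + W - 4*h (m(W, h) = -4*h + (3 + W) = 3 + W - 4*h)
l(g, F) = -1 (l(g, F) = -4 + 3 = -1)
V = -6 (V = -1*6 = -6)
V + 48*I(m(1, -3)) = -6 + 48*(3 + 1 - 4*(-3)) = -6 + 48*(3 + 1 + 12) = -6 + 48*16 = -6 + 768 = 762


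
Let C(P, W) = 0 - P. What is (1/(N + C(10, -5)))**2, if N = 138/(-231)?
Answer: 5929/665856 ≈ 0.0089043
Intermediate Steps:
C(P, W) = -P
N = -46/77 (N = 138*(-1/231) = -46/77 ≈ -0.59740)
(1/(N + C(10, -5)))**2 = (1/(-46/77 - 1*10))**2 = (1/(-46/77 - 10))**2 = (1/(-816/77))**2 = (-77/816)**2 = 5929/665856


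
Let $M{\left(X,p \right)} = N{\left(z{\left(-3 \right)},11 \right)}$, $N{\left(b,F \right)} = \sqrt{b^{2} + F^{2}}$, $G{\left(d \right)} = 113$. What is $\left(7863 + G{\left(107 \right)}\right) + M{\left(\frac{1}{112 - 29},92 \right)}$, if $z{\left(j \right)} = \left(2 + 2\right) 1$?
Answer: $7976 + \sqrt{137} \approx 7987.7$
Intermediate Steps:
$z{\left(j \right)} = 4$ ($z{\left(j \right)} = 4 \cdot 1 = 4$)
$N{\left(b,F \right)} = \sqrt{F^{2} + b^{2}}$
$M{\left(X,p \right)} = \sqrt{137}$ ($M{\left(X,p \right)} = \sqrt{11^{2} + 4^{2}} = \sqrt{121 + 16} = \sqrt{137}$)
$\left(7863 + G{\left(107 \right)}\right) + M{\left(\frac{1}{112 - 29},92 \right)} = \left(7863 + 113\right) + \sqrt{137} = 7976 + \sqrt{137}$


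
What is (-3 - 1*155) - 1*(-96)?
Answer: -62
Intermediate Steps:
(-3 - 1*155) - 1*(-96) = (-3 - 155) + 96 = -158 + 96 = -62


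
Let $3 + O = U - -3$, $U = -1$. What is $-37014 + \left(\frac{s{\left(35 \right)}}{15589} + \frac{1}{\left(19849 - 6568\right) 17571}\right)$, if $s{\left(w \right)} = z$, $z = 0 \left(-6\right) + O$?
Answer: $- \frac{134651604831976808}{3637856070639} \approx -37014.0$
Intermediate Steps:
$O = -1$ ($O = -3 - -2 = -3 + \left(-1 + 3\right) = -3 + 2 = -1$)
$z = -1$ ($z = 0 \left(-6\right) - 1 = 0 - 1 = -1$)
$s{\left(w \right)} = -1$
$-37014 + \left(\frac{s{\left(35 \right)}}{15589} + \frac{1}{\left(19849 - 6568\right) 17571}\right) = -37014 - \left(\frac{1}{15589} - \frac{1}{\left(19849 - 6568\right) 17571}\right) = -37014 - \left(\frac{1}{15589} - \frac{1}{13281} \cdot \frac{1}{17571}\right) = -37014 + \left(- \frac{1}{15589} + \frac{1}{13281} \cdot \frac{1}{17571}\right) = -37014 + \left(- \frac{1}{15589} + \frac{1}{233360451}\right) = -37014 - \frac{233344862}{3637856070639} = - \frac{134651604831976808}{3637856070639}$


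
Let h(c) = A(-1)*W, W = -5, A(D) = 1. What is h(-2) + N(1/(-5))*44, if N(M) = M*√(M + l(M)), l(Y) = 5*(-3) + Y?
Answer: -5 - 44*I*√385/25 ≈ -5.0 - 34.534*I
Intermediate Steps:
l(Y) = -15 + Y
h(c) = -5 (h(c) = 1*(-5) = -5)
N(M) = M*√(-15 + 2*M) (N(M) = M*√(M + (-15 + M)) = M*√(-15 + 2*M))
h(-2) + N(1/(-5))*44 = -5 + (√(-15 + 2/(-5))/(-5))*44 = -5 - √(-15 + 2*(-⅕))/5*44 = -5 - √(-15 - ⅖)/5*44 = -5 - I*√385/25*44 = -5 - 44*I*√385/25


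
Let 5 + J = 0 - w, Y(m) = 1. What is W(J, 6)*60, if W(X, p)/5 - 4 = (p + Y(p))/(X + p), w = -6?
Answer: 1500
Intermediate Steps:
J = 1 (J = -5 + (0 - 1*(-6)) = -5 + (0 + 6) = -5 + 6 = 1)
W(X, p) = 20 + 5*(1 + p)/(X + p) (W(X, p) = 20 + 5*((p + 1)/(X + p)) = 20 + 5*((1 + p)/(X + p)) = 20 + 5*(1 + p)/(X + p))
W(J, 6)*60 = (5*(1 + 4*1 + 5*6)/(1 + 6))*60 = (5*(1 + 4 + 30)/7)*60 = (5*(1/7)*35)*60 = 25*60 = 1500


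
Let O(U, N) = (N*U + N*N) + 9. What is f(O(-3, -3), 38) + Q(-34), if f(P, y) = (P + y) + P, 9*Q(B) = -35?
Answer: 793/9 ≈ 88.111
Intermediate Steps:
O(U, N) = 9 + N**2 + N*U (O(U, N) = (N*U + N**2) + 9 = (N**2 + N*U) + 9 = 9 + N**2 + N*U)
Q(B) = -35/9 (Q(B) = (1/9)*(-35) = -35/9)
f(P, y) = y + 2*P
f(O(-3, -3), 38) + Q(-34) = (38 + 2*(9 + (-3)**2 - 3*(-3))) - 35/9 = (38 + 2*(9 + 9 + 9)) - 35/9 = (38 + 2*27) - 35/9 = (38 + 54) - 35/9 = 92 - 35/9 = 793/9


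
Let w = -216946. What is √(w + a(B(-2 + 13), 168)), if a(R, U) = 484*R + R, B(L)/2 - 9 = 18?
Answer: 2*I*√47689 ≈ 436.76*I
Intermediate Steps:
B(L) = 54 (B(L) = 18 + 2*18 = 18 + 36 = 54)
a(R, U) = 485*R
√(w + a(B(-2 + 13), 168)) = √(-216946 + 485*54) = √(-216946 + 26190) = √(-190756) = 2*I*√47689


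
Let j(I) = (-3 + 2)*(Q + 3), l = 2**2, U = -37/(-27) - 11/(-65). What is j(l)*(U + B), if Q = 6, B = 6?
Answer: -13232/195 ≈ -67.856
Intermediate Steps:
U = 2702/1755 (U = -37*(-1/27) - 11*(-1/65) = 37/27 + 11/65 = 2702/1755 ≈ 1.5396)
l = 4
j(I) = -9 (j(I) = (-3 + 2)*(6 + 3) = -1*9 = -9)
j(l)*(U + B) = -9*(2702/1755 + 6) = -9*13232/1755 = -13232/195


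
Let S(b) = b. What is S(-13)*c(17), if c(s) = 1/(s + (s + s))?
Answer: -13/51 ≈ -0.25490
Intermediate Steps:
c(s) = 1/(3*s) (c(s) = 1/(s + 2*s) = 1/(3*s))
S(-13)*c(17) = -13/(3*17) = -13*1/51 = -13/51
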